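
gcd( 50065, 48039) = 1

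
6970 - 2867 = 4103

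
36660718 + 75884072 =112544790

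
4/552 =1/138 = 0.01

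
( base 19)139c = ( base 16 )1FBD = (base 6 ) 101341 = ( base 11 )6117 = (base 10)8125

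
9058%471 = 109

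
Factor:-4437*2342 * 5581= - 57994704774 =- 2^1*3^2 * 17^1*29^1 * 1171^1*5581^1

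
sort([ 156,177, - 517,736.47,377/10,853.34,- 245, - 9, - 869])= [ - 869 , - 517, - 245, - 9, 377/10,156, 177, 736.47, 853.34] 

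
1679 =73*23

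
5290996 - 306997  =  4983999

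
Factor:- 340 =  - 2^2* 5^1*17^1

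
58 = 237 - 179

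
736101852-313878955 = 422222897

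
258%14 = 6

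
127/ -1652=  - 1 + 1525/1652  =  - 0.08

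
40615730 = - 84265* (-482) 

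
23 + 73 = 96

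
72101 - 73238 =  - 1137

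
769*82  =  63058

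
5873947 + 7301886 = 13175833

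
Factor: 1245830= 2^1*5^1*19^1*79^1*83^1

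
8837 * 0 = 0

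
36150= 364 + 35786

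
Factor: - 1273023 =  - 3^3*47149^1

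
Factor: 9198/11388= 2^( - 1 ) *3^1*7^1*13^(  -  1 ) = 21/26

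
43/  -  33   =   - 43/33 = - 1.30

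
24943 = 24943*1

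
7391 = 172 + 7219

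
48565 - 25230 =23335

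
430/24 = 215/12 = 17.92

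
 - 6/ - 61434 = 1/10239 = 0.00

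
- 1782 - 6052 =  - 7834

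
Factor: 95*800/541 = 76000/541 = 2^5*5^3*19^1*541^( - 1 )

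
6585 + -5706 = 879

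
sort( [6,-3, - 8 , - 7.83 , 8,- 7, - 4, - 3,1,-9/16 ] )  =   [-8,  -  7.83,- 7,  -  4, - 3, - 3,  -  9/16, 1, 6, 8] 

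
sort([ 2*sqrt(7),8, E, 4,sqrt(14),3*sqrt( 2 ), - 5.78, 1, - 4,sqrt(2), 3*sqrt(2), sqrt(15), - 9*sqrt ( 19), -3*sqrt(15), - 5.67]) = [ - 9*sqrt(19 ), - 3*sqrt(15 ), - 5.78, - 5.67, - 4,1,sqrt (2 ),E, sqrt(14),sqrt(15),4,3*sqrt( 2 ), 3*sqrt( 2 ),  2*sqrt( 7),8] 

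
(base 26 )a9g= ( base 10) 7010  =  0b1101101100010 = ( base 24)c42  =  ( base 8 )15542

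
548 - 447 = 101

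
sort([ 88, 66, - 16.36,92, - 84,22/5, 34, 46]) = [ - 84, - 16.36 , 22/5, 34, 46, 66,  88, 92] 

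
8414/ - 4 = - 4207/2= - 2103.50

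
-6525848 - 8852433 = - 15378281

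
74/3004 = 37/1502 = 0.02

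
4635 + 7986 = 12621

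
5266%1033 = 101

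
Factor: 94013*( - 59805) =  - 5622447465 = - 3^3*5^1*41^1*443^1*2293^1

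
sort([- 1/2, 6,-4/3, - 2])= [ - 2, - 4/3, - 1/2, 6 ]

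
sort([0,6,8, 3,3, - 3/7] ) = [ - 3/7,0,3, 3,  6, 8 ] 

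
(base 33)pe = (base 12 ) 59B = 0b1101000111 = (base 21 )1ik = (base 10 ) 839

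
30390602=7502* 4051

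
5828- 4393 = 1435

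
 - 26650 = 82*( - 325 )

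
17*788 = 13396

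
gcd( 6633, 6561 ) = 9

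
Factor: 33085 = 5^1*13^1*509^1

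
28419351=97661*291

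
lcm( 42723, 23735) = 213615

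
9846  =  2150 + 7696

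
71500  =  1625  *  44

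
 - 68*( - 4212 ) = 286416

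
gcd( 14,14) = 14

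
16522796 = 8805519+7717277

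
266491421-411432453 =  - 144941032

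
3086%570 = 236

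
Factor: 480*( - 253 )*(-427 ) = 51854880 = 2^5*3^1 * 5^1 * 7^1*11^1*23^1*61^1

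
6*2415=14490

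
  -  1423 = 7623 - 9046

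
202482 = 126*1607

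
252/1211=36/173 = 0.21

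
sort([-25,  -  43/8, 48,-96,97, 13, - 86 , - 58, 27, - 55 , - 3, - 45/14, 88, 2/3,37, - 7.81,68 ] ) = [ - 96, - 86, - 58, - 55, - 25, - 7.81, - 43/8,  -  45/14,-3,2/3, 13, 27, 37,48,68,88 , 97] 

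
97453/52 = 97453/52=1874.10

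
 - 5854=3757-9611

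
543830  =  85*6398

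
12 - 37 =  - 25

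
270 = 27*10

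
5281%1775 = 1731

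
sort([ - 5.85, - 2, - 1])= [-5.85,-2,  -  1]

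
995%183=80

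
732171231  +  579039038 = 1311210269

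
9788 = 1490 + 8298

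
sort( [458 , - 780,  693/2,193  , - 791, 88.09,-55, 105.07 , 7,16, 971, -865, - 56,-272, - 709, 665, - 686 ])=[-865,-791,-780, - 709, - 686,- 272,  -  56,-55, 7,16,88.09,105.07, 193,  693/2,458, 665, 971] 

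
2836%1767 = 1069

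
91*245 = 22295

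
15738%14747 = 991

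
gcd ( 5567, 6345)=1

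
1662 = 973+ 689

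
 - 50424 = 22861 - 73285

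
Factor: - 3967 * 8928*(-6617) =2^5 * 3^2*13^1*31^1* 509^1*3967^1 = 234356776992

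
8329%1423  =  1214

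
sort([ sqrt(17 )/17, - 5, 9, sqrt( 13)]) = [ - 5, sqrt( 17)/17 , sqrt(13), 9] 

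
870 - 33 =837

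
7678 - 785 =6893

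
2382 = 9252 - 6870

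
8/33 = 8/33= 0.24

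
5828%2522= 784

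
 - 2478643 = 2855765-5334408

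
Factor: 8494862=2^1*19^1* 223549^1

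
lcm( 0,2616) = 0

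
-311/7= - 311/7= - 44.43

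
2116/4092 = 529/1023 = 0.52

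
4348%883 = 816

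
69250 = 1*69250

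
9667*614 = 5935538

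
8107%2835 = 2437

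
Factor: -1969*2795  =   - 5503355 = - 5^1*11^1*13^1* 43^1*179^1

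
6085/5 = 1217  =  1217.00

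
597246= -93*( - 6422)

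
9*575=5175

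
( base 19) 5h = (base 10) 112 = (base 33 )3d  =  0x70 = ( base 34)3A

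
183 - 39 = 144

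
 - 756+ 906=150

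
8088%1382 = 1178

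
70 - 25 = 45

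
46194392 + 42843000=89037392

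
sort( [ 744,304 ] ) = [304, 744]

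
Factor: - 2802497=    - 2802497^1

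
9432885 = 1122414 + 8310471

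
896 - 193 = 703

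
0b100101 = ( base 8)45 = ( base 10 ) 37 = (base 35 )12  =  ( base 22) 1f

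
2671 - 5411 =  - 2740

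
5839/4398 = 5839/4398 = 1.33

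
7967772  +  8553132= 16520904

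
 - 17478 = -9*1942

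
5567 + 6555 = 12122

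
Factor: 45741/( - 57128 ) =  - 2^( - 3 )*3^1*37^ ( - 1 )*79^1 = -237/296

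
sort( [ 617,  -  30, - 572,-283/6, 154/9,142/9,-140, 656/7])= [-572, - 140, - 283/6,  -  30, 142/9, 154/9 , 656/7,617]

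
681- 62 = 619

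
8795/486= 18 + 47/486 = 18.10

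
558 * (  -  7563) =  - 4220154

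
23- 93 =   -  70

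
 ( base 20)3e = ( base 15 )4E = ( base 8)112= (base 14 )54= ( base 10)74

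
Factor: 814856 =2^3*7^1*14551^1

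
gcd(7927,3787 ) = 1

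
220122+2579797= 2799919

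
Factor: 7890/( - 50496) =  - 2^(-5 ) * 5^1 = - 5/32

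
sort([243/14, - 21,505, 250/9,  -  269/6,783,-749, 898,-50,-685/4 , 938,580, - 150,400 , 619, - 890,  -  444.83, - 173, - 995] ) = [ - 995,-890, - 749, - 444.83, - 173, - 685/4, - 150,- 50, -269/6, - 21,  243/14,250/9, 400, 505,  580,  619,  783,898,  938]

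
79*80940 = 6394260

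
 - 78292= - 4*19573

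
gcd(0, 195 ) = 195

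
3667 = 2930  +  737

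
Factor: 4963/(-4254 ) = -7/6=- 2^ ( - 1) * 3^(-1 ) * 7^1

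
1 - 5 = -4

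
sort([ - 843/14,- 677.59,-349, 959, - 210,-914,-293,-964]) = [- 964,  -  914,-677.59, - 349,-293, - 210,-843/14,959 ] 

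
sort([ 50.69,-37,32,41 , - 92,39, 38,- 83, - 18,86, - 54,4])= [-92, - 83, - 54, - 37,-18 , 4,32, 38,  39, 41,50.69,  86 ] 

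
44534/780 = 57  +  37/390 = 57.09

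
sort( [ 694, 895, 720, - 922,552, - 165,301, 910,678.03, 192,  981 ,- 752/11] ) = [ - 922,  -  165,- 752/11, 192,301,552,678.03,694,  720, 895,910,981 ]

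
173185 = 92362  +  80823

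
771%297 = 177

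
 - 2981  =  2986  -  5967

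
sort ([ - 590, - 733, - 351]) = [ - 733, - 590, - 351]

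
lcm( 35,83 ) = 2905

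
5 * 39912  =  199560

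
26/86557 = 26/86557 = 0.00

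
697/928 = 697/928 = 0.75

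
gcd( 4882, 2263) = 1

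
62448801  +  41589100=104037901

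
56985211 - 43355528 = 13629683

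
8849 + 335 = 9184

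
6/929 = 6/929 = 0.01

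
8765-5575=3190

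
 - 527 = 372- 899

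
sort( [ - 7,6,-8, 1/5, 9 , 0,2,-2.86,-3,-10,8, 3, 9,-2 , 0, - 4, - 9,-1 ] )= [ - 10 ,-9,-8, - 7, - 4, - 3, - 2.86, - 2 , - 1, 0, 0,1/5, 2, 3, 6, 8,9,9] 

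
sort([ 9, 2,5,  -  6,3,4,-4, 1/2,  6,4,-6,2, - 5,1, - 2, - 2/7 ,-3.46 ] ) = [ - 6,  -  6,  -  5, - 4, - 3.46, - 2, - 2/7,1/2,  1,2, 2,3, 4,4 , 5, 6,9 ] 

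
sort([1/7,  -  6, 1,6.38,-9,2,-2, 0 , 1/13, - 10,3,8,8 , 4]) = [  -  10,- 9, -6, - 2,0,1/13,1/7,1,2,3, 4, 6.38,8,8 ]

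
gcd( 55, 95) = 5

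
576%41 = 2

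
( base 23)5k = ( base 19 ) 72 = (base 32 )47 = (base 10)135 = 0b10000111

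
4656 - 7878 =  - 3222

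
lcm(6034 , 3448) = 24136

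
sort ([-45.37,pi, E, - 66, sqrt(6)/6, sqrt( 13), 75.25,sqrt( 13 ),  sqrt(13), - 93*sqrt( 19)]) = [-93*sqrt(19),  -  66,-45.37,sqrt(6)/6,E,pi,sqrt(13 ),sqrt ( 13 ),sqrt( 13),75.25]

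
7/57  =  7/57 = 0.12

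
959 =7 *137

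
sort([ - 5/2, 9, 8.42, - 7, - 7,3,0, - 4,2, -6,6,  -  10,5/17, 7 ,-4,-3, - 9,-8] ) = [ - 10 , - 9, - 8, - 7, - 7  ,-6,-4,  -  4, - 3, - 5/2 , 0,  5/17, 2, 3,6,  7  ,  8.42,9] 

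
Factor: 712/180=2^1*3^( - 2)*5^(- 1) *89^1=178/45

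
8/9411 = 8/9411=0.00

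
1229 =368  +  861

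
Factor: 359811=3^2*39979^1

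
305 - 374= -69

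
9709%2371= 225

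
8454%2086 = 110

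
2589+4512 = 7101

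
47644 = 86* 554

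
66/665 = 66/665 = 0.10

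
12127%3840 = 607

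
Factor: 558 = 2^1*3^2 * 31^1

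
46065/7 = 46065/7= 6580.71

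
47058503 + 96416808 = 143475311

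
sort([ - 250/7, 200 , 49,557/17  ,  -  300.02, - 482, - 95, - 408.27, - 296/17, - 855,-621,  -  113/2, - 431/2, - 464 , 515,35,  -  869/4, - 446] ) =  [ - 855, -621, - 482,-464, - 446, - 408.27, - 300.02, - 869/4, - 431/2,  -  95, - 113/2, - 250/7, - 296/17,557/17 , 35,49,200,515 ]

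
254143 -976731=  - 722588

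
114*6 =684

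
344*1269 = 436536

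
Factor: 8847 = 3^2*983^1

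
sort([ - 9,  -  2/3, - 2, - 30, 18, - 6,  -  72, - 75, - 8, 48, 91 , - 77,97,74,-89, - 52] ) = [-89, - 77, - 75,-72, -52,-30 , - 9, -8, - 6, - 2, - 2/3  ,  18 , 48,74, 91,97]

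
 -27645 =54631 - 82276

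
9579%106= 39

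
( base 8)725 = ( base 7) 1240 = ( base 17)1AA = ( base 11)397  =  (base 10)469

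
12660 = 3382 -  - 9278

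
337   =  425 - 88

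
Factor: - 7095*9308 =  - 2^2*3^1*5^1*11^1*13^1*43^1*179^1 = -66040260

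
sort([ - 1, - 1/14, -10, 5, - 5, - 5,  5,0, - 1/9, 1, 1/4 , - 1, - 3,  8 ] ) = [-10, - 5, - 5, - 3, - 1, - 1, - 1/9,-1/14, 0, 1/4, 1, 5,  5, 8] 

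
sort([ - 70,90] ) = [-70, 90] 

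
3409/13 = 3409/13 = 262.23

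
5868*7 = 41076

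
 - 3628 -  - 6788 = 3160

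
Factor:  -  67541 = -17^1*29^1*137^1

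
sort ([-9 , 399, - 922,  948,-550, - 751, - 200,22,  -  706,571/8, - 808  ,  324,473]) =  [ - 922, - 808, - 751,-706,-550, - 200, - 9,22, 571/8,324,399,473,948]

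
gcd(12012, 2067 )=39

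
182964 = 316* 579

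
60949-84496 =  - 23547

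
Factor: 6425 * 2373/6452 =15246525/6452= 2^ (-2)*3^1*5^2*7^1 *113^1 * 257^1*1613^( - 1) 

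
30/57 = 10/19 = 0.53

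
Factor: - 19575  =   -3^3 * 5^2*29^1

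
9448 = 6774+2674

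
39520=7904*5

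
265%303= 265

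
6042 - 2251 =3791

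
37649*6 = 225894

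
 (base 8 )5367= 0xaf7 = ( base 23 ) 571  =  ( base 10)2807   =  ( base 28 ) 3g7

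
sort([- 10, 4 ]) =[ - 10, 4]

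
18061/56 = 322 + 29/56 = 322.52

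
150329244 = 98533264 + 51795980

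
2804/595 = 4 + 424/595  =  4.71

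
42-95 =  - 53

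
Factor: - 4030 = - 2^1*5^1*13^1*31^1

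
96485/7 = 96485/7 = 13783.57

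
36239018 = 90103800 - 53864782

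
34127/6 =5687 + 5/6 = 5687.83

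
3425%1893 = 1532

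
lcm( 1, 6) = 6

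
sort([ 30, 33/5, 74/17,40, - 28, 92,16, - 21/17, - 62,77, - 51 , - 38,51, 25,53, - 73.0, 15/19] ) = [ - 73.0, - 62, - 51,  -  38, - 28, - 21/17, 15/19,74/17,  33/5,16,  25, 30,  40,51,  53,  77,92]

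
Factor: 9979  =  17^1 * 587^1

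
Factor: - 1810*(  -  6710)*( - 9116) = -110714731600 =- 2^4*5^2* 11^1 *43^1 * 53^1*61^1*181^1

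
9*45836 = 412524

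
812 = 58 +754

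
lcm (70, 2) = 70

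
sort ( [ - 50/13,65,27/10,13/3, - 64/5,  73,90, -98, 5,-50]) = [ - 98,  -  50, - 64/5, - 50/13,27/10,13/3,5, 65 , 73,90] 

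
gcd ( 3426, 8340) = 6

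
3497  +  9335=12832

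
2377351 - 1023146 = 1354205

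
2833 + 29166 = 31999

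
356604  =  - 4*(-89151 ) 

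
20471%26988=20471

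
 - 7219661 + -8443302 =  - 15662963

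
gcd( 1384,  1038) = 346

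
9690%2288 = 538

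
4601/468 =4601/468= 9.83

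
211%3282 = 211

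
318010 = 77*4130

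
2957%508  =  417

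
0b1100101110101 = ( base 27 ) 8pa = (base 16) 1975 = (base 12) 3931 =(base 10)6517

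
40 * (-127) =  - 5080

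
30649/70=30649/70= 437.84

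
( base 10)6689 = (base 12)3a55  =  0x1a21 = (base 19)ia1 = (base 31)6to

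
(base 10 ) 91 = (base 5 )331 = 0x5B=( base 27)3a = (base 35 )2l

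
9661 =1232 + 8429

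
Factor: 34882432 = 2^7*13^1*20963^1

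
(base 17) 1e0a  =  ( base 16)2309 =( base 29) aj8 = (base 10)8969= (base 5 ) 241334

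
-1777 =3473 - 5250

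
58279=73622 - 15343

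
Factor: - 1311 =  - 3^1* 19^1* 23^1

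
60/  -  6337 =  - 60/6337 = - 0.01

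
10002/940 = 5001/470 =10.64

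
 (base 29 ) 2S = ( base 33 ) 2K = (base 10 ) 86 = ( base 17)51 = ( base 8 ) 126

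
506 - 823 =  - 317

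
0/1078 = 0 = 0.00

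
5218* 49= 255682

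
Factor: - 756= - 2^2*3^3 * 7^1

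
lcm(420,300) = 2100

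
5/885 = 1/177 = 0.01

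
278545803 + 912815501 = 1191361304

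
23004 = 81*284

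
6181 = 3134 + 3047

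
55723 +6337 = 62060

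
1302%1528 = 1302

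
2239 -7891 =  - 5652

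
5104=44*116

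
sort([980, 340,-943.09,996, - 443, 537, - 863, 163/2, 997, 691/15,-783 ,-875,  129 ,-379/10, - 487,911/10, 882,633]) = [ - 943.09, - 875,-863, - 783, - 487, - 443,  -  379/10, 691/15,  163/2,  911/10, 129, 340 , 537,633,  882, 980,996,997]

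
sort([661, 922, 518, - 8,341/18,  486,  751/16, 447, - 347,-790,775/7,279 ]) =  [ - 790, - 347 ,-8 , 341/18,751/16,775/7,279,447, 486,  518, 661, 922]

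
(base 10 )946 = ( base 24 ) 1fa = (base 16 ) 3b2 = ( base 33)SM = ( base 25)1cl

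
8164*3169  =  25871716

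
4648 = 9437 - 4789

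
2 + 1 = 3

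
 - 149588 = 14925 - 164513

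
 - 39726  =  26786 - 66512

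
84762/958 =88 + 229/479 = 88.48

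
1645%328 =5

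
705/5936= 705/5936 = 0.12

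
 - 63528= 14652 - 78180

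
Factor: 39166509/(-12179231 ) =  - 3^1*227^(-1)*  1657^1 * 7879^1 *53653^( - 1 )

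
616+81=697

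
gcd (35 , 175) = 35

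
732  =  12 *61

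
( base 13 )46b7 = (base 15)2E37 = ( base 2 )10011011100000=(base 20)14HC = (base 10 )9952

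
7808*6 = 46848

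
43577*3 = 130731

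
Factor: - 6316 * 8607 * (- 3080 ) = 2^5*3^1*5^1 * 7^1 * 11^1 * 19^1* 151^1*1579^1 = 167434380960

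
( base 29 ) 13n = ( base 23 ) 1i8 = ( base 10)951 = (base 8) 1667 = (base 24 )1FF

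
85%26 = 7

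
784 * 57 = 44688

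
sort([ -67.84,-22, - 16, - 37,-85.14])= [  -  85.14, - 67.84, - 37,- 22, -16]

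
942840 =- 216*( - 4365)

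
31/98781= 31/98781 = 0.00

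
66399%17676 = 13371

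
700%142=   132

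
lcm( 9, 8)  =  72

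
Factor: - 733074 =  - 2^1 *3^1 * 17^1*7187^1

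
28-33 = - 5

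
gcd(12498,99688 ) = 2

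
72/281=72/281 = 0.26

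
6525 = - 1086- - 7611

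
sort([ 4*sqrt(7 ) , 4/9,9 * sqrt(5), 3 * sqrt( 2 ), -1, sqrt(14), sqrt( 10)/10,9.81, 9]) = [ - 1,sqrt ( 10)/10 , 4/9, sqrt( 14) , 3*sqrt(2), 9, 9.81,4*sqrt( 7 ),  9*sqrt(5) ] 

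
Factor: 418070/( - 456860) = - 2^(  -  1)*53^( -1 )*97^1 = - 97/106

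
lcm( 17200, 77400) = 154800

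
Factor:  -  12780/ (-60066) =10/47 = 2^1*5^1 * 47^( - 1)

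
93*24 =2232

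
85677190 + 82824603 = 168501793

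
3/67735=3/67735 = 0.00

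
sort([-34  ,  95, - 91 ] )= [  -  91, - 34,95] 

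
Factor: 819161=7^1*117023^1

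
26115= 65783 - 39668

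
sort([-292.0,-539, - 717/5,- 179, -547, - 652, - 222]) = [-652 , - 547,- 539, - 292.0, - 222, - 179,  -  717/5 ] 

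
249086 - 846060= -596974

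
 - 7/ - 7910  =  1/1130 =0.00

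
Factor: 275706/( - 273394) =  - 477/473 = -3^2*11^ ( - 1)*43^( - 1 )*53^1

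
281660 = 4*70415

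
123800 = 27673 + 96127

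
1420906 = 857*1658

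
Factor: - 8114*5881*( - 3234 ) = 2^2  *3^1*7^2 * 11^1*4057^1 * 5881^1 = 154321415556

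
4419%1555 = 1309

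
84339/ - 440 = -192 + 141/440 =- 191.68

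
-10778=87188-97966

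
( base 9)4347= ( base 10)3202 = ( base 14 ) 124A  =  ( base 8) 6202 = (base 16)c82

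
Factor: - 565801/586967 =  - 97^1*307^1*30893^( - 1) = - 29779/30893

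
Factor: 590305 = 5^1*118061^1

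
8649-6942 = 1707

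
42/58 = 21/29 = 0.72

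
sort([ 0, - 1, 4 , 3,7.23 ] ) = [ -1,0, 3, 4, 7.23 ] 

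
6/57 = 2/19= 0.11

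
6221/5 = 6221/5 = 1244.20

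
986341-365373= 620968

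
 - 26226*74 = - 1940724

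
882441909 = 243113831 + 639328078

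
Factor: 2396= 2^2*599^1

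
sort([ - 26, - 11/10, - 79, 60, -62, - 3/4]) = [ - 79, - 62,-26, - 11/10, - 3/4,60]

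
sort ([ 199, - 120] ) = [ - 120,199] 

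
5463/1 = 5463 = 5463.00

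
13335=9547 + 3788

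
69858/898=34929/449 = 77.79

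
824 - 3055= -2231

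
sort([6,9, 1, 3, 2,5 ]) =[ 1, 2 , 3,5, 6,9]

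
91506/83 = 1102 + 40/83 = 1102.48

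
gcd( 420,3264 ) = 12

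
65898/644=4707/46=102.33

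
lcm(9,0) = 0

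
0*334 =0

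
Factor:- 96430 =-2^1*5^1 * 9643^1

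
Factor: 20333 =20333^1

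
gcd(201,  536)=67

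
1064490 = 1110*959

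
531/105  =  177/35 = 5.06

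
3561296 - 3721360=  - 160064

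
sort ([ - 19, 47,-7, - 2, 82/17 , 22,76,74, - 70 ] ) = [ - 70,-19, - 7 ,-2, 82/17, 22, 47,74 , 76]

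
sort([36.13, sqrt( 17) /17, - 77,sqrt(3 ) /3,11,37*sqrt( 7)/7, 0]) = [ - 77,0, sqrt( 17)/17,  sqrt (3) /3,  11,37*sqrt( 7 ) /7, 36.13]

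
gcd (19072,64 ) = 64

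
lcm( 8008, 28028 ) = 56056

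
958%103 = 31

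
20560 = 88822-68262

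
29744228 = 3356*8863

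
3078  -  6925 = -3847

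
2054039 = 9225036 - 7170997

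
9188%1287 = 179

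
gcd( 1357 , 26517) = 1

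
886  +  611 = 1497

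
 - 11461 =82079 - 93540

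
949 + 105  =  1054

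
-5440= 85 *( - 64) 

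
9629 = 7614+2015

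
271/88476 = 271/88476 =0.00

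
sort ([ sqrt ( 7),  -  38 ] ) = [ - 38,sqrt(7 )] 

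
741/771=247/257 = 0.96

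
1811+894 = 2705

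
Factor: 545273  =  293^1*1861^1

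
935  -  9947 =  - 9012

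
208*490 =101920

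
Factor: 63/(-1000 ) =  - 2^( - 3)*3^2*5^( - 3 )*7^1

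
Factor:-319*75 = -3^1*5^2*11^1*29^1 = -23925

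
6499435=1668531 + 4830904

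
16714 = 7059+9655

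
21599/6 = 21599/6 = 3599.83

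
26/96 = 13/48 = 0.27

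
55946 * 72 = 4028112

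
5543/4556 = 1+987/4556 = 1.22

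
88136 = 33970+54166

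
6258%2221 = 1816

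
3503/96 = 36 + 47/96 = 36.49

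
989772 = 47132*21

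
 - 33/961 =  -1 + 928/961 = - 0.03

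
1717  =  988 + 729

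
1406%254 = 136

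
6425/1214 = 5 + 355/1214 = 5.29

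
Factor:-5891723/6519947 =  - 7^(-1)*251^1*23473^1 * 931421^( - 1)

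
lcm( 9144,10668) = 64008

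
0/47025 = 0 = 0.00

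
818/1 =818=818.00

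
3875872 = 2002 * 1936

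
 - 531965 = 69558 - 601523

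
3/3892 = 3/3892 = 0.00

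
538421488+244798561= 783220049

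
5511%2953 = 2558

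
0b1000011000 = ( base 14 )2a4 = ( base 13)323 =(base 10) 536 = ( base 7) 1364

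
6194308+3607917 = 9802225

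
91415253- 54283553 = 37131700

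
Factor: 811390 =2^1*5^1*41^1*1979^1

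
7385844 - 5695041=1690803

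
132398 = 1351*98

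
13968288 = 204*68472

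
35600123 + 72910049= 108510172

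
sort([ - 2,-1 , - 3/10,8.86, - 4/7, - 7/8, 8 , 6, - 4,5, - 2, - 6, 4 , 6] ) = [ - 6, -4, - 2, - 2, - 1,-7/8,- 4/7, - 3/10,  4,  5,6, 6, 8, 8.86 ] 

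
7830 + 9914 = 17744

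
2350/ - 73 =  - 2350/73 = - 32.19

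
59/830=59/830 = 0.07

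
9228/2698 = 3  +  567/1349 = 3.42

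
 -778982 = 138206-917188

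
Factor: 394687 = 19^1*20773^1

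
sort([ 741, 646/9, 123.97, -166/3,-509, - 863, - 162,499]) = [ - 863, - 509, - 162, - 166/3,646/9, 123.97, 499, 741] 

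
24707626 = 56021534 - 31313908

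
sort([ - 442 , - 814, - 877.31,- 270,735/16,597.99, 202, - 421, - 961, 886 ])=[ - 961, - 877.31, - 814 , - 442,-421,-270,  735/16, 202,597.99,886] 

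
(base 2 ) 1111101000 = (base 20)2a0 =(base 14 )516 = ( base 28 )17K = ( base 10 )1000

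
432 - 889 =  - 457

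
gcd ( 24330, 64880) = 8110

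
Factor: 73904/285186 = 2^3*3^( - 1)*11^(-1 )*29^( - 1)*31^1 = 248/957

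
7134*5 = 35670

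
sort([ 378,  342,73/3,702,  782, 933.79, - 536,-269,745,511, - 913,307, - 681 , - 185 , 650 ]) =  [ - 913, - 681, - 536, - 269, - 185,73/3, 307, 342,  378,  511, 650, 702, 745 , 782,933.79]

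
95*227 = 21565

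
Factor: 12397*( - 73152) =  - 2^6 * 3^2*7^2*11^1*23^1*127^1 = - 906865344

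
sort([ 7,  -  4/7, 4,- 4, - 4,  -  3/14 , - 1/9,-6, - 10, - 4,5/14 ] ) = [ - 10,-6,-4,-4,- 4, - 4/7,-3/14, - 1/9, 5/14,4, 7]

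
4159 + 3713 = 7872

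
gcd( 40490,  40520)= 10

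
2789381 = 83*33607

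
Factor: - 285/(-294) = 2^( - 1 )* 5^1 *7^( - 2)*19^1 = 95/98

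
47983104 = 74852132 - 26869028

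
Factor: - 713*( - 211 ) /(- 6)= - 2^(-1)*3^( - 1 ) * 23^1*31^1 *211^1 = -  150443/6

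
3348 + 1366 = 4714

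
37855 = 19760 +18095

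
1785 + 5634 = 7419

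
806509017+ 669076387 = 1475585404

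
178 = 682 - 504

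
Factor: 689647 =7^1*83^1*1187^1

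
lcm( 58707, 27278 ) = 2700522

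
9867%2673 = 1848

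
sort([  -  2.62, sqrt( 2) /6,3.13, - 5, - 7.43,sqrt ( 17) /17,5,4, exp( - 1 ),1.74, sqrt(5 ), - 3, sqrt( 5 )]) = [ - 7.43, - 5, - 3, - 2.62,sqrt( 2)/6,sqrt(17) /17, exp( - 1), 1.74, sqrt ( 5),sqrt( 5 ),3.13 , 4,5 ]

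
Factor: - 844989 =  - 3^1*281663^1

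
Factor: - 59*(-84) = 4956=2^2*3^1*7^1*59^1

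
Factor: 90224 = 2^4 * 5639^1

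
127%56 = 15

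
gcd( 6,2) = 2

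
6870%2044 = 738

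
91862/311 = 91862/311 = 295.38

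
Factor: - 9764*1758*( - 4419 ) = 75852629928= 2^3*3^3*293^1*491^1*2441^1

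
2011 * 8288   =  16667168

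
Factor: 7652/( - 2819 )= - 2^2*1913^1*2819^(  -  1) 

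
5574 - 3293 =2281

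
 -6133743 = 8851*( - 693)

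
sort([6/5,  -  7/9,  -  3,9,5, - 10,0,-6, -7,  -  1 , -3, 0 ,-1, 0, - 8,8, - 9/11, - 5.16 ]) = [ - 10, - 8, - 7, - 6, - 5.16,  -  3,-3, - 1 ,-1,  -  9/11,  -  7/9,0,  0, 0,6/5,5,  8,9] 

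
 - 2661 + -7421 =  - 10082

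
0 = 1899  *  0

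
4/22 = 2/11 = 0.18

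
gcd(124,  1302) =62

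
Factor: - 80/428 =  -2^2* 5^1*107^(  -  1) = - 20/107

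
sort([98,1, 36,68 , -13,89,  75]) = [ - 13, 1, 36 , 68,75, 89, 98]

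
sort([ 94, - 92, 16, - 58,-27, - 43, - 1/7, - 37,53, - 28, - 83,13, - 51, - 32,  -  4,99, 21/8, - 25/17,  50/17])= [ - 92, - 83, - 58, - 51,- 43, - 37,-32 , - 28 , - 27,-4 , - 25/17, - 1/7,21/8 , 50/17, 13, 16, 53,94  ,  99]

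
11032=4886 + 6146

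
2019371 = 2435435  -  416064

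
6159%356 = 107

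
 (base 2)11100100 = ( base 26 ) 8K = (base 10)228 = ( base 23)9L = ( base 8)344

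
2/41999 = 2/41999 =0.00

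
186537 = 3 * 62179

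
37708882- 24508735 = 13200147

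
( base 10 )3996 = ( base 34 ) 3FI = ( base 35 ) 396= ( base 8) 7634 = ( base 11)3003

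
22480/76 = 5620/19= 295.79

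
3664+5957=9621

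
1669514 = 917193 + 752321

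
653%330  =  323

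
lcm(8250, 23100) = 115500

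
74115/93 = 24705/31 = 796.94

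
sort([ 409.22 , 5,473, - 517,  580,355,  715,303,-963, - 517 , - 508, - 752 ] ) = [-963, - 752,-517, - 517, - 508 , 5,  303,355,409.22,473 , 580,715] 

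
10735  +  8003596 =8014331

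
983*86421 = 84951843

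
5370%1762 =84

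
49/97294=49/97294  =  0.00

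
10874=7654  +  3220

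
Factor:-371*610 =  - 2^1 *5^1*7^1*53^1*61^1 = - 226310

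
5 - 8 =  - 3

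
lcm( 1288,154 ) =14168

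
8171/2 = 8171/2 = 4085.50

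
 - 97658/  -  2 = 48829/1=48829.00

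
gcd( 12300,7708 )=164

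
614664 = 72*8537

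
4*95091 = 380364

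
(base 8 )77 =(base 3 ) 2100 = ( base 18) 39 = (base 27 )29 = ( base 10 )63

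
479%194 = 91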